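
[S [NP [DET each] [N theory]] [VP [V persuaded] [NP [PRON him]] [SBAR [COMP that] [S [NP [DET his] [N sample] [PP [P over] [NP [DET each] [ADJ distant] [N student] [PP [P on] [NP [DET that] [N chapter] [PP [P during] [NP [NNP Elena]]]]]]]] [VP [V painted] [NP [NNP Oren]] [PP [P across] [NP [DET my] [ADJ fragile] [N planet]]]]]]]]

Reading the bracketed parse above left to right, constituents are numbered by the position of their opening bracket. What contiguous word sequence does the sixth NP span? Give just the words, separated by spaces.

Opening `[NP` markers occur at word positions 1, 4, 6, 9, 13, 16, 18, 20; the sixth of these opens the constituent [NP Elena].

Elena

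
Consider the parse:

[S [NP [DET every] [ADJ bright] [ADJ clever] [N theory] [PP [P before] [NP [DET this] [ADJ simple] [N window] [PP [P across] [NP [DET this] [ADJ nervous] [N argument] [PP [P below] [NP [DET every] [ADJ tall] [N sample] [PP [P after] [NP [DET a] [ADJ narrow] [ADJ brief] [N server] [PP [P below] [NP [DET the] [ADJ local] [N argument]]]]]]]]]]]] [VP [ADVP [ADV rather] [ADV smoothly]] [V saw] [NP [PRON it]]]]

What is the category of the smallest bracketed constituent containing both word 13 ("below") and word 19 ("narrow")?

PP

The smallest bracket enclosing both words is [PP below every tall sample after a narrow brief server below the local argument], so the label is PP.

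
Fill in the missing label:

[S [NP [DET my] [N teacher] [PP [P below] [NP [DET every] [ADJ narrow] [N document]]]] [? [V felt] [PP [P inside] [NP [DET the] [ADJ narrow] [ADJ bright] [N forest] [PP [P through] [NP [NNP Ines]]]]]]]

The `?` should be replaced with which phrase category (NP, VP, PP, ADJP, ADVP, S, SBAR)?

VP

The `?` node immediately contains: V 'felt', PP. That is the internal structure of a verb phrase, so the label is VP.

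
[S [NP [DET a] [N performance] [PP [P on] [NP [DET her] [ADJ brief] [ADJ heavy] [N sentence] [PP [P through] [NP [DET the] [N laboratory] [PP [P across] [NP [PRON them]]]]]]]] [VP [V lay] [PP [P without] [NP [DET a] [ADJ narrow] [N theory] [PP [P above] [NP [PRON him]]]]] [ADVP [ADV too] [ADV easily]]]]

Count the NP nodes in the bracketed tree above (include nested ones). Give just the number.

Listing each NP by its span: [NP a performance on her brief heavy sentence through the laboratory across them]; [NP her brief heavy sentence through the laboratory across them]; [NP the laboratory across them]; [NP them]; [NP a narrow theory above him]; [NP him] — that makes 6.

6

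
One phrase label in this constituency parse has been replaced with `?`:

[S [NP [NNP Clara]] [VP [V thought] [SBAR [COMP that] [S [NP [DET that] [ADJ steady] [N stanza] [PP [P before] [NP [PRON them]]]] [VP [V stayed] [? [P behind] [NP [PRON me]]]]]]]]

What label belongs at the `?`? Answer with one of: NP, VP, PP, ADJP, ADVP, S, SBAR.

Looking at what the `?` directly dominates — P 'behind', NP — this is a prepositional phrase (PP).

PP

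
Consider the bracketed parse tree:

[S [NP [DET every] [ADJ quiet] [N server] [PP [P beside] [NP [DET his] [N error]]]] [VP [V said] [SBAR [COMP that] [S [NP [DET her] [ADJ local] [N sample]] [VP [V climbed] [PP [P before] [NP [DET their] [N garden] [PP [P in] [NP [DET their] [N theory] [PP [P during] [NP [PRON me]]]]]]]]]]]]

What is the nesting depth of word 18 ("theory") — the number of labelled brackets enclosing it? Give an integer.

Counting open brackets not yet closed at "theory": [S [VP [SBAR [S [VP [PP [NP [PP [NP [N = 10.

10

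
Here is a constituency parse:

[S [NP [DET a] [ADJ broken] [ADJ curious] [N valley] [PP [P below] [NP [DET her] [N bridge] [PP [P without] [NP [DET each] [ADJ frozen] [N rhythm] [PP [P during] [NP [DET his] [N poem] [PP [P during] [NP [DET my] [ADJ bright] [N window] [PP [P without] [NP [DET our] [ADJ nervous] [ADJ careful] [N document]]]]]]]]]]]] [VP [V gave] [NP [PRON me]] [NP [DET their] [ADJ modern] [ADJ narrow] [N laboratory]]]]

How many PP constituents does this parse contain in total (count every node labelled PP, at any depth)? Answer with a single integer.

5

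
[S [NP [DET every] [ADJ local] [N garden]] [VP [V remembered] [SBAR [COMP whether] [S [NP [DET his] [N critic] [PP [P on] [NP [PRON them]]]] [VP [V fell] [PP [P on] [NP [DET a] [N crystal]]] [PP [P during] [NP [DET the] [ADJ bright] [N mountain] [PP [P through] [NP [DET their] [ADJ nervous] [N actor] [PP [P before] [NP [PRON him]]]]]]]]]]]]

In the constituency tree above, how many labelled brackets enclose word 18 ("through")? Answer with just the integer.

Counting open brackets not yet closed at "through": [S [VP [SBAR [S [VP [PP [NP [PP [P = 9.

9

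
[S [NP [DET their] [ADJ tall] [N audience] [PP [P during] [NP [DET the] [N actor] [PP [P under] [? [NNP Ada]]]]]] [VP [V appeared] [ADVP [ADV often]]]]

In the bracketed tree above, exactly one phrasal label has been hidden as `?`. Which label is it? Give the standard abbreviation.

A constituent whose immediate children are NNP 'Ada' is a noun phrase: NP.

NP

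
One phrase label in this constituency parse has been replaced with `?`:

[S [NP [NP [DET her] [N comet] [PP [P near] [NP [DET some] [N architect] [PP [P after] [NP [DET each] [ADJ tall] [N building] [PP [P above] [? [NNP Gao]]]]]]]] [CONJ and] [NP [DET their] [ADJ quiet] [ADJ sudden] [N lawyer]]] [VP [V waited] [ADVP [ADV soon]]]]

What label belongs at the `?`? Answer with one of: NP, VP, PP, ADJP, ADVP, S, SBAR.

The `?` node immediately contains: NNP 'Gao'. That is the internal structure of a noun phrase, so the label is NP.

NP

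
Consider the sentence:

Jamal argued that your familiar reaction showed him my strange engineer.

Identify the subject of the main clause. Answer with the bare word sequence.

The subject of the main clause is the NP immediately before the verb "argued": "Jamal".

Jamal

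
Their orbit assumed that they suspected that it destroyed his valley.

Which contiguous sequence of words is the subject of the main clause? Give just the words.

The subject of the main clause is the NP immediately before the verb "assumed": "their orbit".

their orbit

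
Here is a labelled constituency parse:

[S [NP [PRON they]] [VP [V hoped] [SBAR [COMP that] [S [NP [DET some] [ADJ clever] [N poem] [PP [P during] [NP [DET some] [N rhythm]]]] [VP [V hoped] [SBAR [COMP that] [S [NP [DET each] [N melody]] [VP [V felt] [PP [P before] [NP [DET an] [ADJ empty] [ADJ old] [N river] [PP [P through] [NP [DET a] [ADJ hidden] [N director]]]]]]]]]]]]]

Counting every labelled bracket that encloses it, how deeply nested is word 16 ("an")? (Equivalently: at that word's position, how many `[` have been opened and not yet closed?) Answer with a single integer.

11

Path from the root down to the word: S → VP → SBAR → S → VP → SBAR → S → VP → PP → NP → DET. That is 11 enclosing brackets.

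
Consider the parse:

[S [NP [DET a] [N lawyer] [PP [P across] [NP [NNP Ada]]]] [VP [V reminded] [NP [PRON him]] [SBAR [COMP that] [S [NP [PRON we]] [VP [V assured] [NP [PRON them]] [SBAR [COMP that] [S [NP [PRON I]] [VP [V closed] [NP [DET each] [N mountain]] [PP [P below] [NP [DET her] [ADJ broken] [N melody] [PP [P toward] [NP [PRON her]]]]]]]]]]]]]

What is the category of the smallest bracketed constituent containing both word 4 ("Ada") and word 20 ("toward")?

S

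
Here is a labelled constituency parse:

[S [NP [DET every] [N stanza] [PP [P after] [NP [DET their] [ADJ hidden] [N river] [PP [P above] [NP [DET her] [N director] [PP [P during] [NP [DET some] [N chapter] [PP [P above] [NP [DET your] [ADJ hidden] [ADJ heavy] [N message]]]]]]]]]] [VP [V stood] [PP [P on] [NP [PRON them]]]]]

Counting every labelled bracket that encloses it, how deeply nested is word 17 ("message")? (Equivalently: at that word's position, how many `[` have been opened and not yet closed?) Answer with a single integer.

Counting open brackets not yet closed at "message": [S [NP [PP [NP [PP [NP [PP [NP [PP [NP [N = 11.

11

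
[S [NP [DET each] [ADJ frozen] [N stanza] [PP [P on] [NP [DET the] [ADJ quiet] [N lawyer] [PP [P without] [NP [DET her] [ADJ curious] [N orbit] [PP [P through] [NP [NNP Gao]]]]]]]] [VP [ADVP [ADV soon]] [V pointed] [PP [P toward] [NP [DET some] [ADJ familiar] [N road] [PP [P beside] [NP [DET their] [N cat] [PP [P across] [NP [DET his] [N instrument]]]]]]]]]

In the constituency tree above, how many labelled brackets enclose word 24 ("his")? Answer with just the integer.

9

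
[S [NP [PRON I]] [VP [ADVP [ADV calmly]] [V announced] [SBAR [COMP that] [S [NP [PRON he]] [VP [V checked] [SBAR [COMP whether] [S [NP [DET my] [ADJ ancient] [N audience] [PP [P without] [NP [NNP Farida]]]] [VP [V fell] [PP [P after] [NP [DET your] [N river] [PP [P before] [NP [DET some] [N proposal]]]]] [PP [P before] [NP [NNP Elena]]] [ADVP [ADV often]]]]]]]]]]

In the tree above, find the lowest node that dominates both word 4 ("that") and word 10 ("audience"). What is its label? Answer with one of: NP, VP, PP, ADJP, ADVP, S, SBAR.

SBAR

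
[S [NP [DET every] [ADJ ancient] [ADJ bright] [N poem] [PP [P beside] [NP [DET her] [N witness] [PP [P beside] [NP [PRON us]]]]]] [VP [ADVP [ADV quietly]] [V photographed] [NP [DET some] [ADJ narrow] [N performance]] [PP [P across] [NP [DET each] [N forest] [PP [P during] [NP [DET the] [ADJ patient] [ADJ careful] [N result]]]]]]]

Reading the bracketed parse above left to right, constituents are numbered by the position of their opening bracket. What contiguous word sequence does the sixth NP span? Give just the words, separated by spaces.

the patient careful result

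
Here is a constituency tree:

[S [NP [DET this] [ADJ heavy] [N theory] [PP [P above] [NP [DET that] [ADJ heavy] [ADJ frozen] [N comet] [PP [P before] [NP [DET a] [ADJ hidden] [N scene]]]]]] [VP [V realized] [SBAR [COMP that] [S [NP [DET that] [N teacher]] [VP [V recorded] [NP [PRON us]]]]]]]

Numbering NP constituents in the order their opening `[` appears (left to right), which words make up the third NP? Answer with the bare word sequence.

In left-to-right order the NP constituents are "this heavy theory above that heavy frozen comet before a hidden scene"; "that heavy frozen comet before a hidden scene"; "a hidden scene"; "that teacher"; "us". Number 3 is "a hidden scene".

a hidden scene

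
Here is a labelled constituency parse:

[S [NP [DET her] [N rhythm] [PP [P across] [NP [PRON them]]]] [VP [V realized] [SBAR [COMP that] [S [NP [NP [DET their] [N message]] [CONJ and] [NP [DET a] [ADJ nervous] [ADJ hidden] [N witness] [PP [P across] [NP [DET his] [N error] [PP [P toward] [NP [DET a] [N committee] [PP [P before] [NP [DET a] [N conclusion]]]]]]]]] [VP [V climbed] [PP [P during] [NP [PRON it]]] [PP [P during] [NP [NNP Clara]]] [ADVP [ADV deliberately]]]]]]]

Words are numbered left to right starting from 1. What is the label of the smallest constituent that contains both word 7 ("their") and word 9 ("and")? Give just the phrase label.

The smallest bracket enclosing both words is [NP their message and a nervous hidden witness across his error toward a committee before a conclusion], so the label is NP.

NP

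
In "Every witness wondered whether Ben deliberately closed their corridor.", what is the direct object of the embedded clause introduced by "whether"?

their corridor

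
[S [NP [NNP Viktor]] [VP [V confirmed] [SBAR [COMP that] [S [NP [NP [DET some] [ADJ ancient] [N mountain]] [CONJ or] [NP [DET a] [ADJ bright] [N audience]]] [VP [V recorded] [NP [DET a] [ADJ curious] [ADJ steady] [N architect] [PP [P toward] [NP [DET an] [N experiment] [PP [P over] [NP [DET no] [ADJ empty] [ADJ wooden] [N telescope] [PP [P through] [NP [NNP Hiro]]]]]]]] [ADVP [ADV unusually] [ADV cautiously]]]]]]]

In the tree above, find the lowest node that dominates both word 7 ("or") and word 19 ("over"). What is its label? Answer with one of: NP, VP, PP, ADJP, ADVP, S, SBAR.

S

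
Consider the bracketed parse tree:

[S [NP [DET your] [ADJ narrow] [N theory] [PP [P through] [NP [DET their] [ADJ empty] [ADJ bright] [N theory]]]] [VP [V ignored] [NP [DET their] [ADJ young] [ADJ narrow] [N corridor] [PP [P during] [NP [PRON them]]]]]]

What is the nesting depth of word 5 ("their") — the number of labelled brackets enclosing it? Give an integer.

5

Counting open brackets not yet closed at "their": [S [NP [PP [NP [DET = 5.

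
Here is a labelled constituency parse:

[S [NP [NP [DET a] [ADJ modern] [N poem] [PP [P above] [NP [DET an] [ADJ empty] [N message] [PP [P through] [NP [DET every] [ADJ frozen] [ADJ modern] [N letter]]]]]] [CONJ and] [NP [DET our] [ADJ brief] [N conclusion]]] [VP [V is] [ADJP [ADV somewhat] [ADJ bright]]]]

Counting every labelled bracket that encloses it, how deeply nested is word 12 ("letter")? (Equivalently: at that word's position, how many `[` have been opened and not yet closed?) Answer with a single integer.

8

Counting open brackets not yet closed at "letter": [S [NP [NP [PP [NP [PP [NP [N = 8.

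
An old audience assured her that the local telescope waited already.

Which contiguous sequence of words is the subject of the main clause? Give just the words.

an old audience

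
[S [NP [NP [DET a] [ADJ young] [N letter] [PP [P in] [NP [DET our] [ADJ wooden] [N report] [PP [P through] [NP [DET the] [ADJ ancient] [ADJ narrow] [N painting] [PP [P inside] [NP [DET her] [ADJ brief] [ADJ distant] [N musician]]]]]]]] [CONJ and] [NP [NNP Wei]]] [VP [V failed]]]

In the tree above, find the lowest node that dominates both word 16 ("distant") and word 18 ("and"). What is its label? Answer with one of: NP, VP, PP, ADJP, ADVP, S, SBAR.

NP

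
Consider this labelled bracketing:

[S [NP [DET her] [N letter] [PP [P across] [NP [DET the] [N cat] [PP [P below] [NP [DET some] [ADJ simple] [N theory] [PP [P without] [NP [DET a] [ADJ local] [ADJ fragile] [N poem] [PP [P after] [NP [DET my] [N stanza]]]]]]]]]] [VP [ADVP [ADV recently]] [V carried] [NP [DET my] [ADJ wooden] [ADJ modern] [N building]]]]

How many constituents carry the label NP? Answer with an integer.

Listing each NP by its span: [NP her letter across the cat below some simple theory without a local fragile poem after my stanza]; [NP the cat below some simple theory without a local fragile poem after my stanza]; [NP some simple theory without a local fragile poem after my stanza]; [NP a local fragile poem after my stanza]; [NP my stanza]; [NP my wooden modern building] — that makes 6.

6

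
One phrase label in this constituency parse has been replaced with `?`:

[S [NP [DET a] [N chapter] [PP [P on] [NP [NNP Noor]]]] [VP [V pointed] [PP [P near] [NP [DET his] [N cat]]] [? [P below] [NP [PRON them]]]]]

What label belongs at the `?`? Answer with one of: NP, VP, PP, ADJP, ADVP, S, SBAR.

A constituent whose immediate children are P 'below', NP is a prepositional phrase: PP.

PP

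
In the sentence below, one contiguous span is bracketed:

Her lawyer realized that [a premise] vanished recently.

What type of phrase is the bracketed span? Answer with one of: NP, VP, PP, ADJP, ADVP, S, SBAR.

The span is built around the noun "premise" — a noun phrase (NP).

NP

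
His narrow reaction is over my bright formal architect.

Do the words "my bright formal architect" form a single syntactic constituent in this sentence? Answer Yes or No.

These words form the whole noun phrase headed by "architect", so yes — one constituent.

Yes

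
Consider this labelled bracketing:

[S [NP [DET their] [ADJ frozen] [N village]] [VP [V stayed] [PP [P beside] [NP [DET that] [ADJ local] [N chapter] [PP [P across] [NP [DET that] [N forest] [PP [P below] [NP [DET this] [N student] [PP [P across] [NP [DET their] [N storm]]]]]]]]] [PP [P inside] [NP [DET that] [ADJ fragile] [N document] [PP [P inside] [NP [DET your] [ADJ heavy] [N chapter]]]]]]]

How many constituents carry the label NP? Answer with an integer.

7

The NP constituents are: [NP their frozen village]; [NP that local chapter across that forest below this student across their storm]; [NP that forest below this student across their storm]; [NP this student across their storm]; [NP their storm]; [NP that fragile document inside your heavy chapter] …. Total: 7.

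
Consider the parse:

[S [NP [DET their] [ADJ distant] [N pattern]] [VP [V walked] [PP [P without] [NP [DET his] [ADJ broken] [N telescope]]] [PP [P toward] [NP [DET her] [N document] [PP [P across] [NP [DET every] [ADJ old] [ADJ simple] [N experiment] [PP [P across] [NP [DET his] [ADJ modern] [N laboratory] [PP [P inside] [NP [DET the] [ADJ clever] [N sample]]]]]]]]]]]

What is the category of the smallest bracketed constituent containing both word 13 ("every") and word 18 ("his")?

The smallest bracket enclosing both words is [NP every old simple experiment across his modern laboratory inside the clever sample], so the label is NP.

NP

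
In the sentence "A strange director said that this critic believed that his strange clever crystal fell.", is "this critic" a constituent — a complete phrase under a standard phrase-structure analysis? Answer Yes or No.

Yes

The sequence corresponds to a single NP node — the noun phrase "this critic".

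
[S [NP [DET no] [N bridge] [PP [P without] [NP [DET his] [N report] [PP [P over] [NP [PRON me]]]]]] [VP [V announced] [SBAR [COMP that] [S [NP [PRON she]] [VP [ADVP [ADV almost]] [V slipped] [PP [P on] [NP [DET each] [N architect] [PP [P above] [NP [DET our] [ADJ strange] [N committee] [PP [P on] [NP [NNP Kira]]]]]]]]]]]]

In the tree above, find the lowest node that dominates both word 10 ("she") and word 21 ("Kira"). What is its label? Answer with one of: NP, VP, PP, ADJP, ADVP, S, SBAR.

S

Word 10 lies under S → VP → SBAR → S → NP → PRON; word 21 lies under S → VP → SBAR → S → VP → PP → NP → PP → NP → PP → NP → NNP. The lowest shared node is the S.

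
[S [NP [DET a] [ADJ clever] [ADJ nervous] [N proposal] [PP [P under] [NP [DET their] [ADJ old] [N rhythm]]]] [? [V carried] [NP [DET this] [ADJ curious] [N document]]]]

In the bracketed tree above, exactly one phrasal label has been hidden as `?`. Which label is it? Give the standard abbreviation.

VP

The `?` node immediately contains: V 'carried', NP. That is the internal structure of a verb phrase, so the label is VP.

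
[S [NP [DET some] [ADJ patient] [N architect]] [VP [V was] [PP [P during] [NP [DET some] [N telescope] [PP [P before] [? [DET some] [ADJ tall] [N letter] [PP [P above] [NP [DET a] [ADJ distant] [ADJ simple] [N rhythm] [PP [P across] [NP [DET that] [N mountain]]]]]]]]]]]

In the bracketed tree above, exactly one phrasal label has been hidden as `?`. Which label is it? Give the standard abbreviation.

NP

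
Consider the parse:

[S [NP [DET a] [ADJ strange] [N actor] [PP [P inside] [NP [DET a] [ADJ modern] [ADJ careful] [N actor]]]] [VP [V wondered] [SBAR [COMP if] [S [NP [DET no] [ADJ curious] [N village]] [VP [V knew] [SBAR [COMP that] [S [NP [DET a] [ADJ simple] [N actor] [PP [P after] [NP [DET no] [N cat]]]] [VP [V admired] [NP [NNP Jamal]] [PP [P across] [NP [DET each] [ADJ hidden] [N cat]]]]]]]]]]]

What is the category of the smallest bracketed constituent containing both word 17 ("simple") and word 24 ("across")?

S

Both words fall inside [S a simple actor after no cat admired Jamal across each hidden cat] (words 16–27), and no smaller constituent contains them both. Label: S.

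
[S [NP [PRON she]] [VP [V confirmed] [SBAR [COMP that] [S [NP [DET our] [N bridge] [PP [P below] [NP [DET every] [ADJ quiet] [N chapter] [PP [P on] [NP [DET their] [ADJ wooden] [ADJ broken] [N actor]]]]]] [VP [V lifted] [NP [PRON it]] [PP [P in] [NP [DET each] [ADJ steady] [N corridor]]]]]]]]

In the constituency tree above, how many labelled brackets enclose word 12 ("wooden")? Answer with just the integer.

The word sits inside ADJ, which is inside NP, inside PP, inside NP, inside PP, inside NP, inside S, inside SBAR, inside VP, inside S — 10 brackets in all.

10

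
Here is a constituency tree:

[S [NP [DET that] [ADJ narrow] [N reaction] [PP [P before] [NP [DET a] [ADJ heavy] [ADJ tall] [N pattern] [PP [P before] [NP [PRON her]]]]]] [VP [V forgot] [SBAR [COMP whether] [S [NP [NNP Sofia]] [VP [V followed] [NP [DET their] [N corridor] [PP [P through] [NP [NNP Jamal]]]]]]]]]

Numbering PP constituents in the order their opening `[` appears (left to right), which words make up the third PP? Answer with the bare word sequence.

Opening `[PP` markers occur at word positions 4, 9, 17; the third of these opens the constituent [PP through Jamal].

through Jamal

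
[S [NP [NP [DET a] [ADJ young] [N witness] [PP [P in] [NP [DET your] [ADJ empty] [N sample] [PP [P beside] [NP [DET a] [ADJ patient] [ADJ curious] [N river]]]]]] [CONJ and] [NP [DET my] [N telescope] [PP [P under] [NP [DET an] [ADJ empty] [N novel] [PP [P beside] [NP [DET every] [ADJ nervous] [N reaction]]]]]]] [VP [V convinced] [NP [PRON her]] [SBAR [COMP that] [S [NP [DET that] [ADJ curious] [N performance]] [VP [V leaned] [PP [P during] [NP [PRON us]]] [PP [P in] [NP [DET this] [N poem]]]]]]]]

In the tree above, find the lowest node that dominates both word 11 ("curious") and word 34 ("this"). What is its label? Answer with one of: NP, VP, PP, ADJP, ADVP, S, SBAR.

S

Both words fall inside [S a young witness in your empty sample beside a patient curious river and my telescope under an empty novel beside every nervous reaction convinced her that that curious performance leaned during us in this poem] (words 1–35), and no smaller constituent contains them both. Label: S.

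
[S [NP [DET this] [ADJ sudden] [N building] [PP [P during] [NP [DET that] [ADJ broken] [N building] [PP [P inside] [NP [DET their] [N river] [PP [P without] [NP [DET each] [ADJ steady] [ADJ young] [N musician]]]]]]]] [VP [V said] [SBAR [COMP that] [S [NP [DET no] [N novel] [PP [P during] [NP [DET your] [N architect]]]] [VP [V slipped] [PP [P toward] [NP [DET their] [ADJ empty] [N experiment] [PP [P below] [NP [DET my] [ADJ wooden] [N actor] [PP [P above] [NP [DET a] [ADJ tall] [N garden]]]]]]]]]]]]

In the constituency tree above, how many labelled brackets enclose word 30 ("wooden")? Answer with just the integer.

10

Counting open brackets not yet closed at "wooden": [S [VP [SBAR [S [VP [PP [NP [PP [NP [ADJ = 10.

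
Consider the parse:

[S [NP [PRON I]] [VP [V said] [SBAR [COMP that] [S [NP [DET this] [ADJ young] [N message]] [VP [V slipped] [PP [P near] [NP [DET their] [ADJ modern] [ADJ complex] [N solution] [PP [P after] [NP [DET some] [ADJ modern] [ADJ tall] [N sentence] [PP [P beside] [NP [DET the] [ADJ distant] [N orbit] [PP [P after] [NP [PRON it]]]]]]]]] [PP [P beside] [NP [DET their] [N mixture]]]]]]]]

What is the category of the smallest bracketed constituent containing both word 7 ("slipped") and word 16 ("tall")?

VP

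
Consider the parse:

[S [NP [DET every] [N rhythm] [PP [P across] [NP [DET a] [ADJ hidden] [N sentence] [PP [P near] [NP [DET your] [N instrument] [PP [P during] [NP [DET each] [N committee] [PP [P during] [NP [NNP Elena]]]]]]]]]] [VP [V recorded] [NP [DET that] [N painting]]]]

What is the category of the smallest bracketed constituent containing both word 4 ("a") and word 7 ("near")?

Both words fall inside [NP a hidden sentence near your instrument during each committee during Elena] (words 4–14), and no smaller constituent contains them both. Label: NP.

NP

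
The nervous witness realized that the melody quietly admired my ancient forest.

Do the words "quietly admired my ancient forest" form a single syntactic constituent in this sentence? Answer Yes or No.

"quietly admired my ancient forest" is exactly the verb phrase [VP quietly admired my ancient forest], a complete constituent.

Yes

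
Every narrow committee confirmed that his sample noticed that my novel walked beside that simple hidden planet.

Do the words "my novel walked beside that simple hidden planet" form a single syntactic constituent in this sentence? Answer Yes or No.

Yes

The sequence corresponds to a single S node — the clause "my novel walked beside that simple hidden planet".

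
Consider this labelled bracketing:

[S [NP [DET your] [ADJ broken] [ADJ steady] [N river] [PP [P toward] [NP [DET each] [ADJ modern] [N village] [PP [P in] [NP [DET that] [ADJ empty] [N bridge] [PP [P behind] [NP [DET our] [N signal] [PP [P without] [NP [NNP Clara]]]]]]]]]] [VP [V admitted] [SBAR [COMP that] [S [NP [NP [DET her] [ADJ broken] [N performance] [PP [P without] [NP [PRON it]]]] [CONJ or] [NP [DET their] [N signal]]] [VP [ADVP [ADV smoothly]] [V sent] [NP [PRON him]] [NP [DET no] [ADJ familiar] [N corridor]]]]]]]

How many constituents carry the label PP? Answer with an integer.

5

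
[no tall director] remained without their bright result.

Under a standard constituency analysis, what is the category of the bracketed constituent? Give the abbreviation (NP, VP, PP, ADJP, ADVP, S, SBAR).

NP

The span is built around the noun "director" — a noun phrase (NP).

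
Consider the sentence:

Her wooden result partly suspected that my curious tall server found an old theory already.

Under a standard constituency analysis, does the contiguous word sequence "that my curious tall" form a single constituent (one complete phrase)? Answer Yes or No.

No

"that" belongs to the complementizer "that" while "tall" belongs to the clause "my curious tall server found an old theory already"; a span that runs across that boundary is not a single phrase.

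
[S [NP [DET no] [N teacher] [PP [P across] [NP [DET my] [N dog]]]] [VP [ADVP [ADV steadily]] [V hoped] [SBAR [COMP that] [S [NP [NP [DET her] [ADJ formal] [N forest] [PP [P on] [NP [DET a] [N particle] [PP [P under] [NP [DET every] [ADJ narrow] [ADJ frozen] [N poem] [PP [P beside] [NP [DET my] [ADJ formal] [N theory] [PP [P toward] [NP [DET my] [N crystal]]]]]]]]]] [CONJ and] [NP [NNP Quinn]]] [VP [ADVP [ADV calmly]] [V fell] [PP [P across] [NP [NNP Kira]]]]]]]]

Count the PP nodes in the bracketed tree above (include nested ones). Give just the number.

Listing each PP by its span: [PP across my dog]; [PP on a particle under every narrow frozen poem beside my formal theory toward my crystal]; [PP under every narrow frozen poem beside my formal theory toward my crystal]; [PP beside my formal theory toward my crystal]; [PP toward my crystal]; [PP across Kira] — that makes 6.

6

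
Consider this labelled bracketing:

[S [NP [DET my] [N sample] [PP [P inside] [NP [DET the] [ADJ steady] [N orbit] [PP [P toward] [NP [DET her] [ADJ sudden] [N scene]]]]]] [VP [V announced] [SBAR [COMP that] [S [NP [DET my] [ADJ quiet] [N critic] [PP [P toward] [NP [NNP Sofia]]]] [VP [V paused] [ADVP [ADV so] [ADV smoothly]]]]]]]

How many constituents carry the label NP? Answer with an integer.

5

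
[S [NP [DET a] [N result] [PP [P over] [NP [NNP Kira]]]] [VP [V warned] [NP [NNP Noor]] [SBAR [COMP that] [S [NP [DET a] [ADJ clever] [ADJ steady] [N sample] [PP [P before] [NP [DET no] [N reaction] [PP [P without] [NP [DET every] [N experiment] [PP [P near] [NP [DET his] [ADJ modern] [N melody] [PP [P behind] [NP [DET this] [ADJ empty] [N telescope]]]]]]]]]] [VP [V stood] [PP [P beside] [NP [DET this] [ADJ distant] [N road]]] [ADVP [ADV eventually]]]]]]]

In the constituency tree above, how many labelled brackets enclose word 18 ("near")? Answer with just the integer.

11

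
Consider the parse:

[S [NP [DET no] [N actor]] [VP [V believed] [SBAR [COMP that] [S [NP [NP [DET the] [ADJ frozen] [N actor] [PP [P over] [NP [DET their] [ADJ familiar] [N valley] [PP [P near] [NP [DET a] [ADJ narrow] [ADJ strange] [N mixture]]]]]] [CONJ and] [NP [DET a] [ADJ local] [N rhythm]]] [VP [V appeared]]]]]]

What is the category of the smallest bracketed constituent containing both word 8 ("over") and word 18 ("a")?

Word 8 lies under S → VP → SBAR → S → NP → NP → PP → P; word 18 lies under S → VP → SBAR → S → NP → NP → DET. The lowest shared node is the NP.

NP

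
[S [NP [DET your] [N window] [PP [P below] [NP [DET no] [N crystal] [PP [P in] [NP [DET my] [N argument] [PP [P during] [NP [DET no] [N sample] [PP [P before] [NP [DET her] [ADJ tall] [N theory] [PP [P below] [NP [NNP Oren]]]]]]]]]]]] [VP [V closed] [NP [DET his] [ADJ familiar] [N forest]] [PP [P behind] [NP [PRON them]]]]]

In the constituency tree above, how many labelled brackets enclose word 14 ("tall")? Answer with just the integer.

Path from the root down to the word: S → NP → PP → NP → PP → NP → PP → NP → PP → NP → ADJ. That is 11 enclosing brackets.

11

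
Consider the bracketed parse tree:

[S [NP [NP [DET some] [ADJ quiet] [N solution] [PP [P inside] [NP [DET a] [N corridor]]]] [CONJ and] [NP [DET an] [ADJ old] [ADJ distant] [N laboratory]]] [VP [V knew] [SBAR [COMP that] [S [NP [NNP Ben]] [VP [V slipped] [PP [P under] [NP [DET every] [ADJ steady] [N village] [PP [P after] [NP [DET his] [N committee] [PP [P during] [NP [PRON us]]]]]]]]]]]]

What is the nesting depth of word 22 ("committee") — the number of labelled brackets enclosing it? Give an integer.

10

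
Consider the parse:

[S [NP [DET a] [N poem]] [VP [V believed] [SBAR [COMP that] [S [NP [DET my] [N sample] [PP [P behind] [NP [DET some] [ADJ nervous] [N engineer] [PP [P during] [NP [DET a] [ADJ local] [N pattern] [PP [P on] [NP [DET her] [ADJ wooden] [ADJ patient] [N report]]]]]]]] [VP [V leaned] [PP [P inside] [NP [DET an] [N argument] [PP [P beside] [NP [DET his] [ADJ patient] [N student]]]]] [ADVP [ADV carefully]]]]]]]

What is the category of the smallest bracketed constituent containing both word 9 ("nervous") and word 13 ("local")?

Both words fall inside [NP some nervous engineer during a local pattern on her wooden patient report] (words 8–19), and no smaller constituent contains them both. Label: NP.

NP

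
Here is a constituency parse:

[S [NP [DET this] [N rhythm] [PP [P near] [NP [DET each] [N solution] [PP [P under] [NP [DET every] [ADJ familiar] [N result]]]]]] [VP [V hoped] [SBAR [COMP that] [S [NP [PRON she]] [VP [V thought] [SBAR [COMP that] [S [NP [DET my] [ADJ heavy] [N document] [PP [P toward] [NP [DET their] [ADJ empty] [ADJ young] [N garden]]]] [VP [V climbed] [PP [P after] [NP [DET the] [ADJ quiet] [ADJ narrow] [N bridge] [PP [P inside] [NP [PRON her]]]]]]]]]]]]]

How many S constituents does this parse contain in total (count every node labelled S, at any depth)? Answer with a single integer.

3

Listing each S by its span: [S this rhythm near each solution under every familiar result hoped that she thought that my heavy document toward their empty young garden climbed after the quiet narrow bridge inside her]; [S she thought that my heavy document toward their empty young garden climbed after the quiet narrow bridge inside her]; [S my heavy document toward their empty young garden climbed after the quiet narrow bridge inside her] — that makes 3.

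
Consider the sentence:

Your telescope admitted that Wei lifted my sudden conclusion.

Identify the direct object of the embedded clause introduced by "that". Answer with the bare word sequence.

Within the embedded clause introduced by "that", the direct object of "lifted" is "my sudden conclusion".

my sudden conclusion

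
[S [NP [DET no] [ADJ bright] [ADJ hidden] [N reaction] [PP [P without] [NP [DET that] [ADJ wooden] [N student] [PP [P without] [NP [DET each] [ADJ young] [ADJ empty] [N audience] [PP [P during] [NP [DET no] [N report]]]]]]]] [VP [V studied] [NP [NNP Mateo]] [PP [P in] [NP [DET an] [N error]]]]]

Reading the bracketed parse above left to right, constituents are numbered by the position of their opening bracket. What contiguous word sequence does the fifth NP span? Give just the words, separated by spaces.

Mateo

In left-to-right order the NP constituents are "no bright hidden reaction without that wooden student without each young empty audience during no report"; "that wooden student without each young empty audience during no report"; "each young empty audience during no report"; "no report"; "Mateo"; "an error". Number 5 is "Mateo".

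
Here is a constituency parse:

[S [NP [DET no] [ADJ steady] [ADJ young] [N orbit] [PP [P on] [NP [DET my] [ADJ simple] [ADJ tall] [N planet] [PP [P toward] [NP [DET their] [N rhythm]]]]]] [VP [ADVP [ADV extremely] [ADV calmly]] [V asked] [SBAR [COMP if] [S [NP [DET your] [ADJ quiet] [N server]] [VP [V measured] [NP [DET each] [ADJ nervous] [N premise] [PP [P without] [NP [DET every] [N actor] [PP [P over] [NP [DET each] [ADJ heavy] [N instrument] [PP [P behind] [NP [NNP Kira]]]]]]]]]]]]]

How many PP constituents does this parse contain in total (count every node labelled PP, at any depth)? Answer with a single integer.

Listing each PP by its span: [PP on my simple tall planet toward their rhythm]; [PP toward their rhythm]; [PP without every actor over each heavy instrument behind Kira]; [PP over each heavy instrument behind Kira]; [PP behind Kira] — that makes 5.

5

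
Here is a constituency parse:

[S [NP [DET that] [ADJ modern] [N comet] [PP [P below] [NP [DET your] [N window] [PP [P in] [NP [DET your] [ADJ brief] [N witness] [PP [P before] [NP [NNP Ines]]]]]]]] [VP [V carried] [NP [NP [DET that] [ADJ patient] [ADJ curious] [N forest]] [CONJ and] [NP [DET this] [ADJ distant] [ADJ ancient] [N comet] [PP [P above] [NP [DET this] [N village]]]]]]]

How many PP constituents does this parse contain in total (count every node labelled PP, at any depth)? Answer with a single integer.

4

The PP constituents are: [PP below your window in your brief witness before Ines]; [PP in your brief witness before Ines]; [PP before Ines]; [PP above this village]. Total: 4.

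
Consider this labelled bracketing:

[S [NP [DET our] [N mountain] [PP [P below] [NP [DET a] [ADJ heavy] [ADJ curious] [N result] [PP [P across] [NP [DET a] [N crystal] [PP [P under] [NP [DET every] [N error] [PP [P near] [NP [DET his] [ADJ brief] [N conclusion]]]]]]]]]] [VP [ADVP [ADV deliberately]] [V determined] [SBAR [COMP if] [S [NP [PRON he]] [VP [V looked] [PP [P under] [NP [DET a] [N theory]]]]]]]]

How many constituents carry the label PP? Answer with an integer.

Listing each PP by its span: [PP below a heavy curious result across a crystal under every error near his brief conclusion]; [PP across a crystal under every error near his brief conclusion]; [PP under every error near his brief conclusion]; [PP near his brief conclusion]; [PP under a theory] — that makes 5.

5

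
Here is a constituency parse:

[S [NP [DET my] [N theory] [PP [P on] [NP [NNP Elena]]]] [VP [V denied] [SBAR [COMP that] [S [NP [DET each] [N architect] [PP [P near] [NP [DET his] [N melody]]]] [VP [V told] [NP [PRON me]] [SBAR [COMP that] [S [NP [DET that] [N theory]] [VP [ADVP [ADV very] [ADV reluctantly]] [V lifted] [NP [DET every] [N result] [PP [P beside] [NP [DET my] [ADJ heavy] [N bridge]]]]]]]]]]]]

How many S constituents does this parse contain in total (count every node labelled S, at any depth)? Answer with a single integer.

The S constituents are: [S my theory on Elena denied that each architect near his melody told me that that theory very reluctantly lifted every result beside my heavy bridge]; [S each architect near his melody told me that that theory very reluctantly lifted every result beside my heavy bridge]; [S that theory very reluctantly lifted every result beside my heavy bridge]. Total: 3.

3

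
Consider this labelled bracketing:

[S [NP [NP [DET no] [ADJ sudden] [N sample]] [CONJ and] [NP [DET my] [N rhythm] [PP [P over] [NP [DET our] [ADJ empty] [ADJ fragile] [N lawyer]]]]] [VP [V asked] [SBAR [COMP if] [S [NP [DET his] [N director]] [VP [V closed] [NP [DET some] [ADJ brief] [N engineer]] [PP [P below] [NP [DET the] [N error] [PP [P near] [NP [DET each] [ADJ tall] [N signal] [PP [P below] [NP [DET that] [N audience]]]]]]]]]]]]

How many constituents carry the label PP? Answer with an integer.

The PP constituents are: [PP over our empty fragile lawyer]; [PP below the error near each tall signal below that audience]; [PP near each tall signal below that audience]; [PP below that audience]. Total: 4.

4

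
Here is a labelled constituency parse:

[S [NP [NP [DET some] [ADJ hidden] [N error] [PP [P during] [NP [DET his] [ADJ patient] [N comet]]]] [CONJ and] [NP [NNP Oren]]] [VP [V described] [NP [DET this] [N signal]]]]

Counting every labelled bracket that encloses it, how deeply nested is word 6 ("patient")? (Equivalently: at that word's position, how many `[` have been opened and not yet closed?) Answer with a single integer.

Counting open brackets not yet closed at "patient": [S [NP [NP [PP [NP [ADJ = 6.

6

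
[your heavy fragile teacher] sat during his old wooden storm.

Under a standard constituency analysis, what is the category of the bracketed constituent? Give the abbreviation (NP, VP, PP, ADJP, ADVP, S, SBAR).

The bracketed span "your heavy fragile teacher" is headed by "teacher", making it a noun phrase (NP).

NP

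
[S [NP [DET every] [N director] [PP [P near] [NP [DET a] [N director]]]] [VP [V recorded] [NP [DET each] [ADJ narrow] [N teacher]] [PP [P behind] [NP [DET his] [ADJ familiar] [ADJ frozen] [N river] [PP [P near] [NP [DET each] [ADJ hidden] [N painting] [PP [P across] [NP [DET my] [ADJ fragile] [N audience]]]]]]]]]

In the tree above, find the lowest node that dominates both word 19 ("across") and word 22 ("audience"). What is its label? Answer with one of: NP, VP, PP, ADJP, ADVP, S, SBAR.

PP

The smallest bracket enclosing both words is [PP across my fragile audience], so the label is PP.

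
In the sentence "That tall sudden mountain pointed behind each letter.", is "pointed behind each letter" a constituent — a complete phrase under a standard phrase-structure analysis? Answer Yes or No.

Yes

"pointed behind each letter" is exactly the verb phrase [VP pointed behind each letter], a complete constituent.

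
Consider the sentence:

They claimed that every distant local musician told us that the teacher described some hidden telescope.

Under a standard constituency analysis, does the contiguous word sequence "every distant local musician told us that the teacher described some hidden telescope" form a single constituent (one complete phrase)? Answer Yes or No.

Yes

"every distant local musician told us that the teacher described some hidden telescope" is exactly the clause [S every distant local musician told us that the teacher described some hidden telescope], a complete constituent.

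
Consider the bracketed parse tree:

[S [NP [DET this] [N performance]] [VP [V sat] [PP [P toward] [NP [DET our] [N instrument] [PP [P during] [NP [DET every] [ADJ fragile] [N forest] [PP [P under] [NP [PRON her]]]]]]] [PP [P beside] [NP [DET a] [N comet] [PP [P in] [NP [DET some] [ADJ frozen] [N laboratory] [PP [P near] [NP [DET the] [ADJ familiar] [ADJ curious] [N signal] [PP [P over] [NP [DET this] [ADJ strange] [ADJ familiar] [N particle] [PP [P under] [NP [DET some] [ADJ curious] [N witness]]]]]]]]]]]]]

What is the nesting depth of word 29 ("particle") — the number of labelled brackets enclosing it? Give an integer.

Path from the root down to the word: S → VP → PP → NP → PP → NP → PP → NP → PP → NP → N. That is 11 enclosing brackets.

11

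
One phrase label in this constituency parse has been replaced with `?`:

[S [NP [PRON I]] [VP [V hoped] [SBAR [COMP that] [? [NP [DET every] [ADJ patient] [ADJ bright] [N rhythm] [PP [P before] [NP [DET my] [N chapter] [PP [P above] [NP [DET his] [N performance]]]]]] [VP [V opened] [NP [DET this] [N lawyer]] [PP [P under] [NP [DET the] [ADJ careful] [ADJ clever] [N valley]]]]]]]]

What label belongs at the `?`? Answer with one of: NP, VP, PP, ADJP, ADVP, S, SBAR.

Looking at what the `?` directly dominates — NP, VP — this is a clause (S).

S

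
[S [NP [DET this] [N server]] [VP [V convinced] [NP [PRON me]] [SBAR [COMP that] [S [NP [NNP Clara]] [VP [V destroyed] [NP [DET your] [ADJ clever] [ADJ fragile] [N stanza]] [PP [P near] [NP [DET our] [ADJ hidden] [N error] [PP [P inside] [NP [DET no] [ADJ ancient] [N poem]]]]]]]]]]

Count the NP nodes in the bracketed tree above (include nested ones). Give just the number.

6

Scanning left to right, an opening `[NP` appears at word positions 1, 4, 6, 8, 13, 17 — 6 in total.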